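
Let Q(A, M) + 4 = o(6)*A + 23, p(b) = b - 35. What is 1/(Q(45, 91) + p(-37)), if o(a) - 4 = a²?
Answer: 1/1747 ≈ 0.00057241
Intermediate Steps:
p(b) = -35 + b
o(a) = 4 + a²
Q(A, M) = 19 + 40*A (Q(A, M) = -4 + ((4 + 6²)*A + 23) = -4 + ((4 + 36)*A + 23) = -4 + (40*A + 23) = -4 + (23 + 40*A) = 19 + 40*A)
1/(Q(45, 91) + p(-37)) = 1/((19 + 40*45) + (-35 - 37)) = 1/((19 + 1800) - 72) = 1/(1819 - 72) = 1/1747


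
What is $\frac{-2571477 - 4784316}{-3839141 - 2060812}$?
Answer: $\frac{2451931}{1966651} \approx 1.2468$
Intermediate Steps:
$\frac{-2571477 - 4784316}{-3839141 - 2060812} = - \frac{7355793}{-5899953} = \left(-7355793\right) \left(- \frac{1}{5899953}\right) = \frac{2451931}{1966651}$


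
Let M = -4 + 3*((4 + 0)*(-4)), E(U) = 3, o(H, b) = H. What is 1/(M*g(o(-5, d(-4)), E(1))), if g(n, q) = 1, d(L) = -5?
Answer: -1/52 ≈ -0.019231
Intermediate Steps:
M = -52 (M = -4 + 3*(4*(-4)) = -4 + 3*(-16) = -4 - 48 = -52)
1/(M*g(o(-5, d(-4)), E(1))) = 1/(-52*1) = 1/(-52) = -1/52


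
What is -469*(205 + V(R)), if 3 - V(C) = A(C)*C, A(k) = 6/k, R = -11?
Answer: -94738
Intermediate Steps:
V(C) = -3 (V(C) = 3 - 6/C*C = 3 - 1*6 = 3 - 6 = -3)
-469*(205 + V(R)) = -469*(205 - 3) = -469*202 = -94738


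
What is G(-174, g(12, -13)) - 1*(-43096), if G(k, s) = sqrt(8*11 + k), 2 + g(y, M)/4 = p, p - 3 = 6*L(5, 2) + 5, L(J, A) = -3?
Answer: 43096 + I*sqrt(86) ≈ 43096.0 + 9.2736*I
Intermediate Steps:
p = -10 (p = 3 + (6*(-3) + 5) = 3 + (-18 + 5) = 3 - 13 = -10)
g(y, M) = -48 (g(y, M) = -8 + 4*(-10) = -8 - 40 = -48)
G(k, s) = sqrt(88 + k)
G(-174, g(12, -13)) - 1*(-43096) = sqrt(88 - 174) - 1*(-43096) = sqrt(-86) + 43096 = I*sqrt(86) + 43096 = 43096 + I*sqrt(86)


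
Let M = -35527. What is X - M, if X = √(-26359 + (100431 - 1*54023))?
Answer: 35527 + √20049 ≈ 35669.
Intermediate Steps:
X = √20049 (X = √(-26359 + (100431 - 54023)) = √(-26359 + 46408) = √20049 ≈ 141.59)
X - M = √20049 - 1*(-35527) = √20049 + 35527 = 35527 + √20049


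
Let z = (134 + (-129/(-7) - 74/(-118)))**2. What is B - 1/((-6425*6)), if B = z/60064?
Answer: 2406979300744/6171045700575 ≈ 0.39004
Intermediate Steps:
z = 3995756944/170569 (z = (134 + (-129*(-1/7) - 74*(-1/118)))**2 = (134 + (129/7 + 37/59))**2 = (134 + 7870/413)**2 = (63212/413)**2 = 3995756944/170569 ≈ 23426.)
B = 249734809/640316026 (B = (3995756944/170569)/60064 = (3995756944/170569)*(1/60064) = 249734809/640316026 ≈ 0.39002)
B - 1/((-6425*6)) = 249734809/640316026 - 1/((-6425*6)) = 249734809/640316026 - 1/(-38550) = 249734809/640316026 - 1*(-1/38550) = 249734809/640316026 + 1/38550 = 2406979300744/6171045700575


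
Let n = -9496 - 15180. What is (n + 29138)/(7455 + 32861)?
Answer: 2231/20158 ≈ 0.11068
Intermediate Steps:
n = -24676
(n + 29138)/(7455 + 32861) = (-24676 + 29138)/(7455 + 32861) = 4462/40316 = 4462*(1/40316) = 2231/20158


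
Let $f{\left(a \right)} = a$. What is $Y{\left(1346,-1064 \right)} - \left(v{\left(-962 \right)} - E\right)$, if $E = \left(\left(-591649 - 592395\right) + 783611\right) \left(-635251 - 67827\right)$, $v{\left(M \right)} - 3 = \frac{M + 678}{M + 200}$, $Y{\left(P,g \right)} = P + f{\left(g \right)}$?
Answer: $\frac{107265076193051}{381} \approx 2.8154 \cdot 10^{11}$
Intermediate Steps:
$Y{\left(P,g \right)} = P + g$
$v{\left(M \right)} = 3 + \frac{678 + M}{200 + M}$ ($v{\left(M \right)} = 3 + \frac{M + 678}{M + 200} = 3 + \frac{678 + M}{200 + M}$)
$E = 281535632774$ ($E = \left(\left(-591649 - 592395\right) + 783611\right) \left(-703078\right) = \left(-1184044 + 783611\right) \left(-703078\right) = \left(-400433\right) \left(-703078\right) = 281535632774$)
$Y{\left(1346,-1064 \right)} - \left(v{\left(-962 \right)} - E\right) = \left(1346 - 1064\right) - \left(\frac{2 \left(639 + 2 \left(-962\right)\right)}{200 - 962} - 281535632774\right) = 282 - \left(\frac{2 \left(639 - 1924\right)}{-762} - 281535632774\right) = 282 - \left(2 \left(- \frac{1}{762}\right) \left(-1285\right) - 281535632774\right) = 282 - \left(\frac{1285}{381} - 281535632774\right) = 282 - - \frac{107265076085609}{381} = 282 + \frac{107265076085609}{381} = \frac{107265076193051}{381}$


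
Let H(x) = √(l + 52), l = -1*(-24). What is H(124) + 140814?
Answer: 140814 + 2*√19 ≈ 1.4082e+5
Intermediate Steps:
l = 24
H(x) = 2*√19 (H(x) = √(24 + 52) = √76 = 2*√19)
H(124) + 140814 = 2*√19 + 140814 = 140814 + 2*√19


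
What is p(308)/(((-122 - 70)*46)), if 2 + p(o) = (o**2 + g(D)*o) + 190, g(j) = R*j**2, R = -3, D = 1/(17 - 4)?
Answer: -334643/31096 ≈ -10.762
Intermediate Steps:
D = 1/13 ≈ 0.076923
g(j) = -3*j**2
p(o) = 188 + o**2 - 3*o/169 (p(o) = -2 + ((o**2 + (-3*(1/13)**2)*o) + 190) = -2 + ((o**2 + (-3*1/169)*o) + 190) = -2 + ((o**2 - 3*o/169) + 190) = -2 + (190 + o**2 - 3*o/169) = 188 + o**2 - 3*o/169)
p(308)/(((-122 - 70)*46)) = (188 + 308**2 - 3/169*308)/(((-122 - 70)*46)) = (188 + 94864 - 924/169)/((-192*46)) = (16062864/169)/(-8832) = (16062864/169)*(-1/8832) = -334643/31096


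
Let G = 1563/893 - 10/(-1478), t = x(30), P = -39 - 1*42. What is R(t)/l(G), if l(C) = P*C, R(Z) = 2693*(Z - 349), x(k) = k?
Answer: 566921508109/93921282 ≈ 6036.1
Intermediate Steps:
P = -81 (P = -39 - 42 = -81)
t = 30
G = 1159522/659927 (G = 1563*(1/893) - 10*(-1/1478) = 1563/893 + 5/739 = 1159522/659927 ≈ 1.7570)
R(Z) = -939857 + 2693*Z (R(Z) = 2693*(-349 + Z) = -939857 + 2693*Z)
l(C) = -81*C
R(t)/l(G) = (-939857 + 2693*30)/((-81*1159522/659927)) = (-939857 + 80790)/(-93921282/659927) = -859067*(-659927/93921282) = 566921508109/93921282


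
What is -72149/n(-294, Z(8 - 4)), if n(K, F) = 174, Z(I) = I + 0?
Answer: -72149/174 ≈ -414.65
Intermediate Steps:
Z(I) = I
-72149/n(-294, Z(8 - 4)) = -72149/174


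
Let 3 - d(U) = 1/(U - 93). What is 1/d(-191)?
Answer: 284/853 ≈ 0.33294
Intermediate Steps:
d(U) = 3 - 1/(-93 + U) (d(U) = 3 - 1/(U - 93) = 3 - 1/(-93 + U))
1/d(-191) = 1/((-280 + 3*(-191))/(-93 - 191)) = 1/((-280 - 573)/(-284)) = 1/(-1/284*(-853)) = 1/(853/284) = 284/853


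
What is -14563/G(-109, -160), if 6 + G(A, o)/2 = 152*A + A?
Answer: 14563/33366 ≈ 0.43646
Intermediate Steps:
G(A, o) = -12 + 306*A (G(A, o) = -12 + 2*(152*A + A) = -12 + 2*(153*A) = -12 + 306*A)
-14563/G(-109, -160) = -14563/(-12 + 306*(-109)) = -14563/(-12 - 33354) = -14563/(-33366) = -14563*(-1/33366) = 14563/33366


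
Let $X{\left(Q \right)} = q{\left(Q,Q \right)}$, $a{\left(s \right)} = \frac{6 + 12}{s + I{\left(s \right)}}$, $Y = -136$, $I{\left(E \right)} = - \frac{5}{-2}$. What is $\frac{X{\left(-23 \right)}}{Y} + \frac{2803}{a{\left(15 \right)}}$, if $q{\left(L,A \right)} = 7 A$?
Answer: $\frac{3337019}{1224} \approx 2726.3$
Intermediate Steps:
$I{\left(E \right)} = \frac{5}{2}$ ($I{\left(E \right)} = \left(-5\right) \left(- \frac{1}{2}\right) = \frac{5}{2}$)
$a{\left(s \right)} = \frac{18}{\frac{5}{2} + s}$ ($a{\left(s \right)} = \frac{6 + 12}{s + \frac{5}{2}} = \frac{18}{\frac{5}{2} + s}$)
$X{\left(Q \right)} = 7 Q$
$\frac{X{\left(-23 \right)}}{Y} + \frac{2803}{a{\left(15 \right)}} = \frac{7 \left(-23\right)}{-136} + \frac{2803}{36 \frac{1}{5 + 2 \cdot 15}} = \left(-161\right) \left(- \frac{1}{136}\right) + \frac{2803}{36 \frac{1}{5 + 30}} = \frac{161}{136} + \frac{2803}{36 \cdot \frac{1}{35}} = \frac{161}{136} + \frac{2803}{\frac{36}{35}} = \frac{161}{136} + 2803 \cdot \frac{35}{36} = \frac{161}{136} + \frac{98105}{36} = \frac{3337019}{1224}$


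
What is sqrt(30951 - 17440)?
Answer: sqrt(13511) ≈ 116.24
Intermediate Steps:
sqrt(30951 - 17440) = sqrt(13511)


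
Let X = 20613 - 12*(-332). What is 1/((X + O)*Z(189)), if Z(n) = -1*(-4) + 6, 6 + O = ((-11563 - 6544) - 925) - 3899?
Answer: 1/16600 ≈ 6.0241e-5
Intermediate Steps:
O = -22937 (O = -6 + (((-11563 - 6544) - 925) - 3899) = -6 + ((-18107 - 925) - 3899) = -6 + (-19032 - 3899) = -6 - 22931 = -22937)
Z(n) = 10 (Z(n) = 4 + 6 = 10)
X = 24597 (X = 20613 + 3984 = 24597)
1/((X + O)*Z(189)) = 1/((24597 - 22937)*10) = (⅒)/1660 = (1/1660)*(⅒) = 1/16600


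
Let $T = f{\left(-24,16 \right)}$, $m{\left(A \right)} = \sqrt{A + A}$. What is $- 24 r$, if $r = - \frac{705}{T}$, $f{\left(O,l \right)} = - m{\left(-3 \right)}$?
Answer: $2820 i \sqrt{6} \approx 6907.6 i$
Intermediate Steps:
$m{\left(A \right)} = \sqrt{2} \sqrt{A}$ ($m{\left(A \right)} = \sqrt{2 A} = \sqrt{2} \sqrt{A}$)
$f{\left(O,l \right)} = - i \sqrt{6}$ ($f{\left(O,l \right)} = - \sqrt{2} \sqrt{-3} = - \sqrt{2} i \sqrt{3} = - i \sqrt{6}$)
$T = - i \sqrt{6} \approx - 2.4495 i$
$r = - \frac{235 i \sqrt{6}}{2}$ ($r = - \frac{705}{\left(-1\right) i \sqrt{6}} = - 705 \frac{i \sqrt{6}}{6} = - \frac{235 i \sqrt{6}}{2} \approx - 287.81 i$)
$- 24 r = - 24 \left(- \frac{235 i \sqrt{6}}{2}\right) = 2820 i \sqrt{6}$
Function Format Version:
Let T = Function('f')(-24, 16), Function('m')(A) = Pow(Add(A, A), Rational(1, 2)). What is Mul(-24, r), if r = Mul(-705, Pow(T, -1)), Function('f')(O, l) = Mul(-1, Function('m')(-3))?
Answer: Mul(2820, I, Pow(6, Rational(1, 2))) ≈ Mul(6907.6, I)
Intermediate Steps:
Function('m')(A) = Mul(Pow(2, Rational(1, 2)), Pow(A, Rational(1, 2))) (Function('m')(A) = Pow(Mul(2, A), Rational(1, 2)) = Mul(Pow(2, Rational(1, 2)), Pow(A, Rational(1, 2))))
Function('f')(O, l) = Mul(-1, I, Pow(6, Rational(1, 2))) (Function('f')(O, l) = Mul(-1, Mul(Pow(2, Rational(1, 2)), Pow(-3, Rational(1, 2)))) = Mul(-1, Mul(Pow(2, Rational(1, 2)), Mul(I, Pow(3, Rational(1, 2))))) = Mul(-1, Mul(I, Pow(6, Rational(1, 2)))) = Mul(-1, I, Pow(6, Rational(1, 2))))
T = Mul(-1, I, Pow(6, Rational(1, 2))) ≈ Mul(-2.4495, I)
r = Mul(Rational(-235, 2), I, Pow(6, Rational(1, 2))) (r = Mul(-705, Pow(Mul(-1, I, Pow(6, Rational(1, 2))), -1)) = Mul(-705, Mul(Rational(1, 6), I, Pow(6, Rational(1, 2)))) = Mul(Rational(-235, 2), I, Pow(6, Rational(1, 2))) ≈ Mul(-287.81, I))
Mul(-24, r) = Mul(-24, Mul(Rational(-235, 2), I, Pow(6, Rational(1, 2)))) = Mul(2820, I, Pow(6, Rational(1, 2)))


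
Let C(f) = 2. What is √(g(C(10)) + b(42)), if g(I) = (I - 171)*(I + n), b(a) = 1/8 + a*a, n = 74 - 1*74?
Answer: √22818/4 ≈ 37.764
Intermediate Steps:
n = 0 (n = 74 - 74 = 0)
b(a) = ⅛ + a²
g(I) = I*(-171 + I) (g(I) = (I - 171)*(I + 0) = (-171 + I)*I = I*(-171 + I))
√(g(C(10)) + b(42)) = √(2*(-171 + 2) + (⅛ + 42²)) = √(2*(-169) + (⅛ + 1764)) = √(-338 + 14113/8) = √(11409/8) = √22818/4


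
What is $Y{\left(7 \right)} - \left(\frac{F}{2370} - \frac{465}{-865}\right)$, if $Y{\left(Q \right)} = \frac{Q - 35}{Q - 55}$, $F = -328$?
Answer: $\frac{151013}{820020} \approx 0.18416$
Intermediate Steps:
$Y{\left(Q \right)} = \frac{-35 + Q}{-55 + Q}$
$Y{\left(7 \right)} - \left(\frac{F}{2370} - \frac{465}{-865}\right) = \frac{-35 + 7}{-55 + 7} - \left(- \frac{328}{2370} - \frac{465}{-865}\right) = \frac{1}{-48} \left(-28\right) - \left(\left(-328\right) \frac{1}{2370} - - \frac{93}{173}\right) = \left(- \frac{1}{48}\right) \left(-28\right) - \left(- \frac{164}{1185} + \frac{93}{173}\right) = \frac{7}{12} - \frac{81833}{205005} = \frac{151013}{820020}$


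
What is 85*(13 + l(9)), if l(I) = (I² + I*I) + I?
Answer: 15640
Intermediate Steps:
l(I) = I + 2*I² (l(I) = (I² + I²) + I = 2*I² + I = I + 2*I²)
85*(13 + l(9)) = 85*(13 + 9*(1 + 2*9)) = 85*(13 + 9*(1 + 18)) = 85*(13 + 9*19) = 85*(13 + 171) = 85*184 = 15640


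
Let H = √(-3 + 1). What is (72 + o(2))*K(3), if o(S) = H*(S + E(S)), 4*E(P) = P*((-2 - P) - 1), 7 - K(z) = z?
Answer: 288 - 2*I*√2 ≈ 288.0 - 2.8284*I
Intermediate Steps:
K(z) = 7 - z
E(P) = P*(-3 - P)/4 (E(P) = (P*((-2 - P) - 1))/4 = (P*(-3 - P))/4 = P*(-3 - P)/4)
H = I*√2 (H = √(-2) = I*√2 ≈ 1.4142*I)
o(S) = I*√2*(S - S*(3 + S)/4) (o(S) = (I*√2)*(S - S*(3 + S)/4) = I*√2*(S - S*(3 + S)/4))
(72 + o(2))*K(3) = (72 + (¼)*I*2*√2*(1 - 1*2))*(7 - 1*3) = (72 + (¼)*I*2*√2*(1 - 2))*(7 - 3) = (72 + (¼)*I*2*√2*(-1))*4 = (72 - I*√2/2)*4 = 288 - 2*I*√2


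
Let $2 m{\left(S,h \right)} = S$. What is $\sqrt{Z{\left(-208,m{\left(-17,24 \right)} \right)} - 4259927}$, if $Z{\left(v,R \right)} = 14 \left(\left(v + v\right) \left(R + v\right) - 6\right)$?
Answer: $3 i \sqrt{333235} \approx 1731.8 i$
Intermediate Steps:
$m{\left(S,h \right)} = \frac{S}{2}$
$Z{\left(v,R \right)} = -84 + 28 v \left(R + v\right)$ ($Z{\left(v,R \right)} = 14 \left(2 v \left(R + v\right) - 6\right) = 14 \left(-6 + 2 v \left(R + v\right)\right) = -84 + 28 v \left(R + v\right)$)
$\sqrt{Z{\left(-208,m{\left(-17,24 \right)} \right)} - 4259927} = \sqrt{\left(-84 + 28 \left(-208\right)^{2} + 28 \cdot \frac{1}{2} \left(-17\right) \left(-208\right)\right) - 4259927} = \sqrt{\left(-84 + 28 \cdot 43264 + 28 \left(- \frac{17}{2}\right) \left(-208\right)\right) - 4259927} = \sqrt{\left(-84 + 1211392 + 49504\right) - 4259927} = \sqrt{1260812 - 4259927} = \sqrt{-2999115} = 3 i \sqrt{333235}$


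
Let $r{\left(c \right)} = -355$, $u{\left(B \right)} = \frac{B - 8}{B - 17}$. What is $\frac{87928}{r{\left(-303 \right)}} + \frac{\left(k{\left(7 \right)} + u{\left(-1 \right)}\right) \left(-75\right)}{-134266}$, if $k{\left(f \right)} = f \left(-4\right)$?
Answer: $- \frac{2146631461}{8666260} \approx -247.7$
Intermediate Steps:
$k{\left(f \right)} = - 4 f$
$u{\left(B \right)} = \frac{-8 + B}{-17 + B}$
$\frac{87928}{r{\left(-303 \right)}} + \frac{\left(k{\left(7 \right)} + u{\left(-1 \right)}\right) \left(-75\right)}{-134266} = \frac{87928}{-355} + \frac{\left(\left(-4\right) 7 + \frac{-8 - 1}{-17 - 1}\right) \left(-75\right)}{-134266} = 87928 \left(- \frac{1}{355}\right) + \left(-28 + \frac{1}{-18} \left(-9\right)\right) \left(-75\right) \left(- \frac{1}{134266}\right) = - \frac{87928}{355} + \left(-28 - - \frac{1}{2}\right) \left(-75\right) \left(- \frac{1}{134266}\right) = - \frac{87928}{355} + \left(-28 + \frac{1}{2}\right) \left(-75\right) \left(- \frac{1}{134266}\right) = - \frac{87928}{355} + \left(- \frac{55}{2}\right) \left(-75\right) \left(- \frac{1}{134266}\right) = - \frac{87928}{355} + \frac{4125}{2} \left(- \frac{1}{134266}\right) = - \frac{87928}{355} - \frac{375}{24412} = - \frac{2146631461}{8666260}$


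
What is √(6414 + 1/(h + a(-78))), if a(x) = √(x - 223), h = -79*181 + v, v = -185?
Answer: √((92900375 - 6414*I*√301)/(14484 - I*√301)) ≈ 80.087 - 0.e-10*I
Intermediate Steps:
h = -14484 (h = -79*181 - 185 = -14299 - 185 = -14484)
a(x) = √(-223 + x)
√(6414 + 1/(h + a(-78))) = √(6414 + 1/(-14484 + √(-223 - 78))) = √(6414 + 1/(-14484 + √(-301))) = √(6414 + 1/(-14484 + I*√301))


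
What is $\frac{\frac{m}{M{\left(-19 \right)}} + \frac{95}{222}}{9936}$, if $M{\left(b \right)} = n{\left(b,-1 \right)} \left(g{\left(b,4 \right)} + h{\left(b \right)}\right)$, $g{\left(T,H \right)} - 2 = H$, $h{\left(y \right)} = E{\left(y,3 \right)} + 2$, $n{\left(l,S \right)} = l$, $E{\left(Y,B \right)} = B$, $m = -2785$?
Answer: $\frac{638125}{461010528} \approx 0.0013842$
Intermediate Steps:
$h{\left(y \right)} = 5$ ($h{\left(y \right)} = 3 + 2 = 5$)
$g{\left(T,H \right)} = 2 + H$
$M{\left(b \right)} = 11 b$ ($M{\left(b \right)} = b \left(\left(2 + 4\right) + 5\right) = b \left(6 + 5\right) = b 11 = 11 b$)
$\frac{\frac{m}{M{\left(-19 \right)}} + \frac{95}{222}}{9936} = \frac{- \frac{2785}{11 \left(-19\right)} + \frac{95}{222}}{9936} = \left(- \frac{2785}{-209} + 95 \cdot \frac{1}{222}\right) \frac{1}{9936} = \left(\left(-2785\right) \left(- \frac{1}{209}\right) + \frac{95}{222}\right) \frac{1}{9936} = \left(\frac{2785}{209} + \frac{95}{222}\right) \frac{1}{9936} = \frac{638125}{46398} \cdot \frac{1}{9936} = \frac{638125}{461010528}$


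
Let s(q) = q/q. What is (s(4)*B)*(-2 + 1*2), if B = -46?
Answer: 0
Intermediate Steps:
s(q) = 1
(s(4)*B)*(-2 + 1*2) = (1*(-46))*(-2 + 1*2) = -46*(-2 + 2) = -46*0 = 0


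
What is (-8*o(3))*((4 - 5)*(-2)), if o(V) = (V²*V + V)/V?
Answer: -160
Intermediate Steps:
o(V) = (V + V³)/V (o(V) = (V³ + V)/V = (V + V³)/V)
(-8*o(3))*((4 - 5)*(-2)) = (-8*(1 + 3²))*((4 - 5)*(-2)) = (-8*(1 + 9))*(-1*(-2)) = -8*10*2 = -80*2 = -160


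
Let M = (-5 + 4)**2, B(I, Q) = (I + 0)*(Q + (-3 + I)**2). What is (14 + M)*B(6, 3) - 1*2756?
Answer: -1676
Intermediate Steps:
B(I, Q) = I*(Q + (-3 + I)**2)
M = 1 (M = (-1)**2 = 1)
(14 + M)*B(6, 3) - 1*2756 = (14 + 1)*(6*(3 + (-3 + 6)**2)) - 1*2756 = 15*(6*(3 + 3**2)) - 2756 = 15*(6*(3 + 9)) - 2756 = 15*(6*12) - 2756 = 15*72 - 2756 = 1080 - 2756 = -1676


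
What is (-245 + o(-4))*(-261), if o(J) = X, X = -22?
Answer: 69687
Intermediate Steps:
o(J) = -22
(-245 + o(-4))*(-261) = (-245 - 22)*(-261) = -267*(-261) = 69687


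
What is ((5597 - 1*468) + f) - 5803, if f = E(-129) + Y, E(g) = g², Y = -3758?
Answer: 12209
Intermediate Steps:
f = 12883 (f = (-129)² - 3758 = 16641 - 3758 = 12883)
((5597 - 1*468) + f) - 5803 = ((5597 - 1*468) + 12883) - 5803 = ((5597 - 468) + 12883) - 5803 = (5129 + 12883) - 5803 = 18012 - 5803 = 12209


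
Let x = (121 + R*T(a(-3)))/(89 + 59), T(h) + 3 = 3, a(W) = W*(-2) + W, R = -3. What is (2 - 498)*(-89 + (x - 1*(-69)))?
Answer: 352036/37 ≈ 9514.5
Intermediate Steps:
a(W) = -W (a(W) = -2*W + W = -W)
T(h) = 0 (T(h) = -3 + 3 = 0)
x = 121/148 (x = (121 - 3*0)/(89 + 59) = (121 + 0)/148 = 121*(1/148) = 121/148 ≈ 0.81757)
(2 - 498)*(-89 + (x - 1*(-69))) = (2 - 498)*(-89 + (121/148 - 1*(-69))) = -496*(-89 + (121/148 + 69)) = -496*(-89 + 10333/148) = -496*(-2839/148) = 352036/37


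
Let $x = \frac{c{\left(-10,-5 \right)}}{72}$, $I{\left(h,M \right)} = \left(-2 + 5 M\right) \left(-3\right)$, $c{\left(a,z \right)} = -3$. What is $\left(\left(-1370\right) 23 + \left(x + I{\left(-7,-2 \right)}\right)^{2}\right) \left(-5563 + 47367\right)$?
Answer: $- \frac{181899560941}{144} \approx -1.2632 \cdot 10^{9}$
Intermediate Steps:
$I{\left(h,M \right)} = 6 - 15 M$
$x = - \frac{1}{24}$ ($x = - \frac{3}{72} = \left(-3\right) \frac{1}{72} = - \frac{1}{24} \approx -0.041667$)
$\left(\left(-1370\right) 23 + \left(x + I{\left(-7,-2 \right)}\right)^{2}\right) \left(-5563 + 47367\right) = \left(\left(-1370\right) 23 + \left(- \frac{1}{24} + \left(6 - -30\right)\right)^{2}\right) \left(-5563 + 47367\right) = \left(-31510 + \left(- \frac{1}{24} + \left(6 + 30\right)\right)^{2}\right) 41804 = \left(-31510 + \left(- \frac{1}{24} + 36\right)^{2}\right) 41804 = \left(-31510 + \left(\frac{863}{24}\right)^{2}\right) 41804 = \left(-31510 + \frac{744769}{576}\right) 41804 = \left(- \frac{17404991}{576}\right) 41804 = - \frac{181899560941}{144}$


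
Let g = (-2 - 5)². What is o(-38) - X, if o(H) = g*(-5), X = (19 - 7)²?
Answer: -389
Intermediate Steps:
g = 49 (g = (-7)² = 49)
X = 144 (X = 12² = 144)
o(H) = -245 (o(H) = 49*(-5) = -245)
o(-38) - X = -245 - 1*144 = -245 - 144 = -389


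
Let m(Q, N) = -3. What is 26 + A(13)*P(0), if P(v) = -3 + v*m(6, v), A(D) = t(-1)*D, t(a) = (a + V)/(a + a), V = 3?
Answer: 65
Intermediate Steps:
t(a) = (3 + a)/(2*a) (t(a) = (a + 3)/(a + a) = (3 + a)/((2*a)) = (3 + a)*(1/(2*a)) = (3 + a)/(2*a))
A(D) = -D (A(D) = ((1/2)*(3 - 1)/(-1))*D = ((1/2)*(-1)*2)*D = -D)
P(v) = -3 - 3*v (P(v) = -3 + v*(-3) = -3 - 3*v)
26 + A(13)*P(0) = 26 + (-1*13)*(-3 - 3*0) = 26 - 13*(-3 + 0) = 26 - 13*(-3) = 26 + 39 = 65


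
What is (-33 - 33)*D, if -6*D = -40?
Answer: -440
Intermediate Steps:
D = 20/3 (D = -1/6*(-40) = 20/3 ≈ 6.6667)
(-33 - 33)*D = (-33 - 33)*(20/3) = -66*20/3 = -440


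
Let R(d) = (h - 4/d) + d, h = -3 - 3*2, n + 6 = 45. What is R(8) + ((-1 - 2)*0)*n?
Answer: -3/2 ≈ -1.5000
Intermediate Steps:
n = 39 (n = -6 + 45 = 39)
h = -9 (h = -3 - 6 = -9)
R(d) = -9 + d - 4/d (R(d) = (-9 - 4/d) + d = -9 + d - 4/d)
R(8) + ((-1 - 2)*0)*n = (-9 + 8 - 4/8) + ((-1 - 2)*0)*39 = (-9 + 8 - 4*1/8) - 3*0*39 = (-9 + 8 - 1/2) + 0*39 = -3/2 + 0 = -3/2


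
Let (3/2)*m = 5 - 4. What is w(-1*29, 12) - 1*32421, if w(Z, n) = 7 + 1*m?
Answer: -97240/3 ≈ -32413.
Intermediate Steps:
m = ⅔ (m = 2*(5 - 4)/3 = (⅔)*1 = ⅔ ≈ 0.66667)
w(Z, n) = 23/3 (w(Z, n) = 7 + 1*(⅔) = 7 + ⅔ = 23/3)
w(-1*29, 12) - 1*32421 = 23/3 - 1*32421 = 23/3 - 32421 = -97240/3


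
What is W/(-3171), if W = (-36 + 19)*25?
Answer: 425/3171 ≈ 0.13403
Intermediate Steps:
W = -425 (W = -17*25 = -425)
W/(-3171) = -425/(-3171) = -425*(-1/3171) = 425/3171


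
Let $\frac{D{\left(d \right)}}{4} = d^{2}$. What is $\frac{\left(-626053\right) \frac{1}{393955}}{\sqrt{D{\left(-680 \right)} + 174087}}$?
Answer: $- \frac{626053 \sqrt{2023687}}{797241612085} \approx -0.0011171$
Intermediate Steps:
$D{\left(d \right)} = 4 d^{2}$
$\frac{\left(-626053\right) \frac{1}{393955}}{\sqrt{D{\left(-680 \right)} + 174087}} = \frac{\left(-626053\right) \frac{1}{393955}}{\sqrt{4 \left(-680\right)^{2} + 174087}} = \frac{\left(-626053\right) \frac{1}{393955}}{\sqrt{4 \cdot 462400 + 174087}} = - \frac{626053}{393955 \sqrt{1849600 + 174087}} = - \frac{626053}{393955 \sqrt{2023687}} = - \frac{626053 \frac{\sqrt{2023687}}{2023687}}{393955} = - \frac{626053 \sqrt{2023687}}{797241612085}$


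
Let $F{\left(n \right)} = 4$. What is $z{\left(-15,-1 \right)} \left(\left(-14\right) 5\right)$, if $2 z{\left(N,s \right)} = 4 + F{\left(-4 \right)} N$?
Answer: $1960$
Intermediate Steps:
$z{\left(N,s \right)} = 2 + 2 N$ ($z{\left(N,s \right)} = \frac{4 + 4 N}{2} = 2 + 2 N$)
$z{\left(-15,-1 \right)} \left(\left(-14\right) 5\right) = \left(2 + 2 \left(-15\right)\right) \left(\left(-14\right) 5\right) = \left(2 - 30\right) \left(-70\right) = \left(-28\right) \left(-70\right) = 1960$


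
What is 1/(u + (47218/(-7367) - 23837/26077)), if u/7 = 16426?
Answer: 192109259/22087699907373 ≈ 8.6976e-6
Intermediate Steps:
u = 114982 (u = 7*16426 = 114982)
1/(u + (47218/(-7367) - 23837/26077)) = 1/(114982 + (47218/(-7367) - 23837/26077)) = 1/(114982 + (47218*(-1/7367) - 23837*1/26077)) = 1/(114982 + (-47218/7367 - 23837/26077)) = 1/(114982 - 1406910965/192109259) = 1/(22087699907373/192109259) = 192109259/22087699907373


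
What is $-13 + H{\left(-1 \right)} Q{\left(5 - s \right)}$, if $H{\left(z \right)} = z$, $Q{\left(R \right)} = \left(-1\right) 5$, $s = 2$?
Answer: $-8$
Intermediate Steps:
$Q{\left(R \right)} = -5$
$-13 + H{\left(-1 \right)} Q{\left(5 - s \right)} = -13 - -5 = -13 + 5 = -8$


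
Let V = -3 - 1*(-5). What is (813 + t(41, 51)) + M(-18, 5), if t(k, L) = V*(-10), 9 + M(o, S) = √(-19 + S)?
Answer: 784 + I*√14 ≈ 784.0 + 3.7417*I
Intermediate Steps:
M(o, S) = -9 + √(-19 + S)
V = 2 (V = -3 + 5 = 2)
t(k, L) = -20 (t(k, L) = 2*(-10) = -20)
(813 + t(41, 51)) + M(-18, 5) = (813 - 20) + (-9 + √(-19 + 5)) = 793 + (-9 + √(-14)) = 793 + (-9 + I*√14) = 784 + I*√14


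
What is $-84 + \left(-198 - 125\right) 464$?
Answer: $-149956$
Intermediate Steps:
$-84 + \left(-198 - 125\right) 464 = -84 - 149872 = -149956$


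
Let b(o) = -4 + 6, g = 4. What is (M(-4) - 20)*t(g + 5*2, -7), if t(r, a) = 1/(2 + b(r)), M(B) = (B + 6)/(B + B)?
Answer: -81/16 ≈ -5.0625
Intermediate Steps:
b(o) = 2
M(B) = (6 + B)/(2*B) (M(B) = (6 + B)/((2*B)) = (6 + B)*(1/(2*B)) = (6 + B)/(2*B))
t(r, a) = 1/4 (t(r, a) = 1/(2 + 2) = 1/4)
(M(-4) - 20)*t(g + 5*2, -7) = ((1/2)*(6 - 4)/(-4) - 20)*(1/4) = ((1/2)*(-1/4)*2 - 20)*(1/4) = (-1/4 - 20)*(1/4) = -81/4*1/4 = -81/16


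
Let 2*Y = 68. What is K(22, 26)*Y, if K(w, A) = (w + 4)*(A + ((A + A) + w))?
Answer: 88400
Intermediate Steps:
Y = 34 (Y = (1/2)*68 = 34)
K(w, A) = (4 + w)*(w + 3*A) (K(w, A) = (4 + w)*(A + (2*A + w)) = (4 + w)*(A + (w + 2*A)) = (4 + w)*(w + 3*A))
K(22, 26)*Y = (22**2 + 4*22 + 12*26 + 3*26*22)*34 = (484 + 88 + 312 + 1716)*34 = 2600*34 = 88400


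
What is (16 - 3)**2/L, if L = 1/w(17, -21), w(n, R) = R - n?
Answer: -6422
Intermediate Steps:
L = -1/38 (L = 1/(-21 - 1*17) = 1/(-21 - 17) = 1/(-38) = -1/38 ≈ -0.026316)
(16 - 3)**2/L = (16 - 3)**2/(-1/38) = 13**2*(-38) = 169*(-38) = -6422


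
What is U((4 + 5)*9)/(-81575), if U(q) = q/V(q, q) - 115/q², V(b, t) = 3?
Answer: -177032/535213575 ≈ -0.00033077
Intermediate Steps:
U(q) = -115/q² + q/3 (U(q) = q/3 - 115/q² = -115/q² + q/3)
U((4 + 5)*9)/(-81575) = (-115*1/(81*(4 + 5)²) + ((4 + 5)*9)/3)/(-81575) = (-115/(9*9)² + (9*9)/3)*(-1/81575) = (-115/81² + (⅓)*81)*(-1/81575) = (-115*1/6561 + 27)*(-1/81575) = (-115/6561 + 27)*(-1/81575) = (177032/6561)*(-1/81575) = -177032/535213575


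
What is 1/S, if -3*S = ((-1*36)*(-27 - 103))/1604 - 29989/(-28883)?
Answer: -34746249/45818699 ≈ -0.75834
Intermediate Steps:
S = -45818699/34746249 (S = -(((-1*36)*(-27 - 103))/1604 - 29989/(-28883))/3 = -(-36*(-130)*(1/1604) - 29989*(-1/28883))/3 = -(4680*(1/1604) + 29989/28883)/3 = -(1170/401 + 29989/28883)/3 = -⅓*45818699/11582083 = -45818699/34746249 ≈ -1.3187)
1/S = 1/(-45818699/34746249) = -34746249/45818699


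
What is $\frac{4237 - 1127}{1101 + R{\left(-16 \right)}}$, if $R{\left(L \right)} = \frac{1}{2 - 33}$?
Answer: $\frac{9641}{3413} \approx 2.8248$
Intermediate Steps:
$R{\left(L \right)} = - \frac{1}{31}$ ($R{\left(L \right)} = \frac{1}{-31} = - \frac{1}{31}$)
$\frac{4237 - 1127}{1101 + R{\left(-16 \right)}} = \frac{4237 - 1127}{1101 - \frac{1}{31}} = \frac{3110}{\frac{34130}{31}} = 3110 \cdot \frac{31}{34130} = \frac{9641}{3413}$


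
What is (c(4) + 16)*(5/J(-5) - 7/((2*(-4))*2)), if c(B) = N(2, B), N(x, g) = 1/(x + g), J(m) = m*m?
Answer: 1649/160 ≈ 10.306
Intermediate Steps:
J(m) = m²
N(x, g) = 1/(g + x)
c(B) = 1/(2 + B) (c(B) = 1/(B + 2) = 1/(2 + B))
(c(4) + 16)*(5/J(-5) - 7/((2*(-4))*2)) = (1/(2 + 4) + 16)*(5/((-5)²) - 7/((2*(-4))*2)) = (1/6 + 16)*(5/25 - 7/((-8*2))) = (⅙ + 16)*(5*(1/25) - 7/(-16)) = 97*(⅕ - 7*(-1/16))/6 = 97*(⅕ + 7/16)/6 = (97/6)*(51/80) = 1649/160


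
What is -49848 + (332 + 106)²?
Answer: 141996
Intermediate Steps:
-49848 + (332 + 106)² = -49848 + 438² = -49848 + 191844 = 141996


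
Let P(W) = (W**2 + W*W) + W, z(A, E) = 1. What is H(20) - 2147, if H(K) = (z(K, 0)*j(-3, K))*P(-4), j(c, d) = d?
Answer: -1587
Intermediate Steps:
P(W) = W + 2*W**2 (P(W) = (W**2 + W**2) + W = 2*W**2 + W = W + 2*W**2)
H(K) = 28*K (H(K) = (1*K)*(-4*(1 + 2*(-4))) = K*(-4*(1 - 8)) = K*(-4*(-7)) = K*28 = 28*K)
H(20) - 2147 = 28*20 - 2147 = 560 - 2147 = -1587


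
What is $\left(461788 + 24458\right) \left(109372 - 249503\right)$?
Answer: $-68138138226$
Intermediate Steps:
$\left(461788 + 24458\right) \left(109372 - 249503\right) = 486246 \left(-140131\right) = -68138138226$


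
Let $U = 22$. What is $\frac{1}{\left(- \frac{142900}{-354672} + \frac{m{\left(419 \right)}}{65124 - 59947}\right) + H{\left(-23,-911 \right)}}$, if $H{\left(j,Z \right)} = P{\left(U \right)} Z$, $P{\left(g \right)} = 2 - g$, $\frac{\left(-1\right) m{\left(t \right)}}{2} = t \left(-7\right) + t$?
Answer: $\frac{459034236}{8364234550949} \approx 5.4881 \cdot 10^{-5}$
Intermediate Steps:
$m{\left(t \right)} = 12 t$ ($m{\left(t \right)} = - 2 \left(t \left(-7\right) + t\right) = - 2 \left(- 7 t + t\right) = - 2 \left(- 6 t\right) = 12 t$)
$H{\left(j,Z \right)} = - 20 Z$ ($H{\left(j,Z \right)} = \left(2 - 22\right) Z = - 20 Z$)
$\frac{1}{\left(- \frac{142900}{-354672} + \frac{m{\left(419 \right)}}{65124 - 59947}\right) + H{\left(-23,-911 \right)}} = \frac{1}{\left(- \frac{142900}{-354672} + \frac{12 \cdot 419}{65124 - 59947}\right) - -18220} = \frac{1}{\left(\left(-142900\right) \left(- \frac{1}{354672}\right) + \frac{5028}{5177}\right) + 18220} = \frac{1}{\left(\frac{35725}{88668} + 5028 \cdot \frac{1}{5177}\right) + 18220} = \frac{1}{\left(\frac{35725}{88668} + \frac{5028}{5177}\right) + 18220} = \frac{1}{\frac{630771029}{459034236} + 18220} = \frac{1}{\frac{8364234550949}{459034236}} = \frac{459034236}{8364234550949}$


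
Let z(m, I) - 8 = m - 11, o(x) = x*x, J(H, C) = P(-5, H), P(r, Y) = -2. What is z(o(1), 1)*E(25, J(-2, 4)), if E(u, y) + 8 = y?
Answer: 20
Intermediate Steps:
J(H, C) = -2
E(u, y) = -8 + y
o(x) = x²
z(m, I) = -3 + m (z(m, I) = 8 + (m - 11) = 8 + (-11 + m) = -3 + m)
z(o(1), 1)*E(25, J(-2, 4)) = (-3 + 1²)*(-8 - 2) = (-3 + 1)*(-10) = -2*(-10) = 20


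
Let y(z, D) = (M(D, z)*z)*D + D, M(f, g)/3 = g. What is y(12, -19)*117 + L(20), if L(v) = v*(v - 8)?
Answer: -962319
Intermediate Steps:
M(f, g) = 3*g
y(z, D) = D + 3*D*z² (y(z, D) = ((3*z)*z)*D + D = (3*z²)*D + D = 3*D*z² + D = D + 3*D*z²)
L(v) = v*(-8 + v)
y(12, -19)*117 + L(20) = -19*(1 + 3*12²)*117 + 20*(-8 + 20) = -19*(1 + 3*144)*117 + 20*12 = -19*(1 + 432)*117 + 240 = -19*433*117 + 240 = -8227*117 + 240 = -962559 + 240 = -962319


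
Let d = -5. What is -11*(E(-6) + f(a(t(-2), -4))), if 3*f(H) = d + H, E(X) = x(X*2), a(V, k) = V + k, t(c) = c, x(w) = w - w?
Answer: 121/3 ≈ 40.333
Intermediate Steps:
x(w) = 0
E(X) = 0
f(H) = -5/3 + H/3 (f(H) = (-5 + H)/3 = -5/3 + H/3)
-11*(E(-6) + f(a(t(-2), -4))) = -11*(0 + (-5/3 + (-2 - 4)/3)) = -11*(0 + (-5/3 + (⅓)*(-6))) = -11*(0 + (-5/3 - 2)) = -11*(0 - 11/3) = -11*(-11/3) = 121/3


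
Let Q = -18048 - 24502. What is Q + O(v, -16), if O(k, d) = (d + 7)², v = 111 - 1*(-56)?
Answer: -42469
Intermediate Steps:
v = 167 (v = 111 + 56 = 167)
O(k, d) = (7 + d)²
Q = -42550
Q + O(v, -16) = -42550 + (7 - 16)² = -42550 + (-9)² = -42550 + 81 = -42469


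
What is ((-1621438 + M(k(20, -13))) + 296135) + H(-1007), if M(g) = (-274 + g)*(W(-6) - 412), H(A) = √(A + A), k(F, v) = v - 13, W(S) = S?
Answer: -1199903 + I*√2014 ≈ -1.1999e+6 + 44.878*I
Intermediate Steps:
k(F, v) = -13 + v
H(A) = √2*√A (H(A) = √(2*A) = √2*√A)
M(g) = 114532 - 418*g (M(g) = (-274 + g)*(-6 - 412) = (-274 + g)*(-418) = 114532 - 418*g)
((-1621438 + M(k(20, -13))) + 296135) + H(-1007) = ((-1621438 + (114532 - 418*(-13 - 13))) + 296135) + √2*√(-1007) = ((-1621438 + (114532 - 418*(-26))) + 296135) + √2*(I*√1007) = ((-1621438 + (114532 + 10868)) + 296135) + I*√2014 = ((-1621438 + 125400) + 296135) + I*√2014 = (-1496038 + 296135) + I*√2014 = -1199903 + I*√2014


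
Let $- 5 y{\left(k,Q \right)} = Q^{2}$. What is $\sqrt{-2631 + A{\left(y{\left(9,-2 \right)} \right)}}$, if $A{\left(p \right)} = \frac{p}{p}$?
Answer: $i \sqrt{2630} \approx 51.284 i$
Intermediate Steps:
$y{\left(k,Q \right)} = - \frac{Q^{2}}{5}$
$A{\left(p \right)} = 1$
$\sqrt{-2631 + A{\left(y{\left(9,-2 \right)} \right)}} = \sqrt{-2631 + 1} = \sqrt{-2630} = i \sqrt{2630}$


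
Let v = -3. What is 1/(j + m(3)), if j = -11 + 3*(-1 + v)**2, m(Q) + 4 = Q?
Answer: 1/36 ≈ 0.027778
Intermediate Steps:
m(Q) = -4 + Q
j = 37 (j = -11 + 3*(-1 - 3)**2 = -11 + 3*(-4)**2 = -11 + 3*16 = -11 + 48 = 37)
1/(j + m(3)) = 1/(37 + (-4 + 3)) = 1/(37 - 1) = 1/36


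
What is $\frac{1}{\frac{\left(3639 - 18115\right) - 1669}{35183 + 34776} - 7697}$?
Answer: $- \frac{69959}{538490568} \approx -0.00012992$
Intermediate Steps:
$\frac{1}{\frac{\left(3639 - 18115\right) - 1669}{35183 + 34776} - 7697} = \frac{1}{\frac{-14476 - 1669}{69959} - 7697} = \frac{1}{\left(-16145\right) \frac{1}{69959} - 7697} = \frac{1}{- \frac{16145}{69959} - 7697} = \frac{1}{- \frac{538490568}{69959}} = - \frac{69959}{538490568}$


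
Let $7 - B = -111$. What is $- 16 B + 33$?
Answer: $-1855$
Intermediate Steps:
$B = 118$ ($B = 7 - -111 = 7 + 111 = 118$)
$- 16 B + 33 = \left(-16\right) 118 + 33 = -1888 + 33 = -1855$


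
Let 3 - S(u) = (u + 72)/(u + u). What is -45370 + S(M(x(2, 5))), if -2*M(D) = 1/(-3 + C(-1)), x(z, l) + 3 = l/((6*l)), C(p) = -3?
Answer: -91599/2 ≈ -45800.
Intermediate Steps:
x(z, l) = -17/6 (x(z, l) = -3 + l/((6*l)) = -3 + l*(1/(6*l)) = -3 + ⅙ = -17/6)
M(D) = 1/12 (M(D) = -1/(2*(-3 - 3)) = -½/(-6) = -½*(-⅙) = 1/12)
S(u) = 3 - (72 + u)/(2*u) (S(u) = 3 - (u + 72)/(u + u) = 3 - (72 + u)/(2*u))
-45370 + S(M(x(2, 5))) = -45370 + (5/2 - 36/1/12) = -45370 + (5/2 - 36*12) = -45370 + (5/2 - 432) = -45370 - 859/2 = -91599/2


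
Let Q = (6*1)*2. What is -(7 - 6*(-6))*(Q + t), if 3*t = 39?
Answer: -1075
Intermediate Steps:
Q = 12 (Q = 6*2 = 12)
t = 13 (t = (⅓)*39 = 13)
-(7 - 6*(-6))*(Q + t) = -(7 - 6*(-6))*(12 + 13) = -(7 + 36)*25 = -43*25 = -1*1075 = -1075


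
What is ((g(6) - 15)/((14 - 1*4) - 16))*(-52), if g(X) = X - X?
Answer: -130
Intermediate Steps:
g(X) = 0
((g(6) - 15)/((14 - 1*4) - 16))*(-52) = ((0 - 15)/((14 - 1*4) - 16))*(-52) = -15/((14 - 4) - 16)*(-52) = -15/(10 - 16)*(-52) = -15/(-6)*(-52) = -15*(-⅙)*(-52) = (5/2)*(-52) = -130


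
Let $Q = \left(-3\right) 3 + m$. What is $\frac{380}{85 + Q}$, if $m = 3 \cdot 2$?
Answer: $\frac{190}{41} \approx 4.6341$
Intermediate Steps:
$m = 6$
$Q = -3$ ($Q = \left(-3\right) 3 + 6 = -9 + 6 = -3$)
$\frac{380}{85 + Q} = \frac{380}{85 - 3} = \frac{380}{82} = 380 \cdot \frac{1}{82} = \frac{190}{41}$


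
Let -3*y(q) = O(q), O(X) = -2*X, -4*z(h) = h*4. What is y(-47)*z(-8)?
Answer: -752/3 ≈ -250.67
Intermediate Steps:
z(h) = -h (z(h) = -h*4/4 = -h)
y(q) = 2*q/3 (y(q) = -(-2)*q/3 = 2*q/3)
y(-47)*z(-8) = ((2/3)*(-47))*(-1*(-8)) = -94/3*8 = -752/3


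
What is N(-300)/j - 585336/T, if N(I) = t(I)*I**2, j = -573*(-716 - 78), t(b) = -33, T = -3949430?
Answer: -955291788564/149736714305 ≈ -6.3798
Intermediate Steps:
j = 454962 (j = -573*(-794) = 454962)
N(I) = -33*I**2
N(-300)/j - 585336/T = -33*(-300)**2/454962 - 585336/(-3949430) = -33*90000*(1/454962) - 585336*(-1/3949430) = -2970000*1/454962 + 292668/1974715 = -495000/75827 + 292668/1974715 = -955291788564/149736714305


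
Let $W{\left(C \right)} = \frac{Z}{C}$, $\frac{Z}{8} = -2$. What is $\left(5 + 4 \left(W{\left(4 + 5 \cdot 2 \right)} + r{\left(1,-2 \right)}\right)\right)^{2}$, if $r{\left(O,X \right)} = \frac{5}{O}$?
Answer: $\frac{20449}{49} \approx 417.33$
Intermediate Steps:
$Z = -16$ ($Z = 8 \left(-2\right) = -16$)
$W{\left(C \right)} = - \frac{16}{C}$
$\left(5 + 4 \left(W{\left(4 + 5 \cdot 2 \right)} + r{\left(1,-2 \right)}\right)\right)^{2} = \left(5 + 4 \left(- \frac{16}{4 + 5 \cdot 2} + \frac{5}{1}\right)\right)^{2} = \left(5 + 4 \left(- \frac{16}{4 + 10} + 5 \cdot 1\right)\right)^{2} = \left(5 + 4 \left(- \frac{16}{14} + 5\right)\right)^{2} = \left(5 + 4 \left(\left(-16\right) \frac{1}{14} + 5\right)\right)^{2} = \left(5 + 4 \left(- \frac{8}{7} + 5\right)\right)^{2} = \left(5 + 4 \cdot \frac{27}{7}\right)^{2} = \left(5 + \frac{108}{7}\right)^{2} = \left(\frac{143}{7}\right)^{2} = \frac{20449}{49}$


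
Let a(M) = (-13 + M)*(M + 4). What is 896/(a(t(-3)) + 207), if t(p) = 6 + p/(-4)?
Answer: 14336/2237 ≈ 6.4086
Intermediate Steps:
t(p) = 6 - p/4 (t(p) = 6 + p*(-¼) = 6 - p/4)
a(M) = (-13 + M)*(4 + M)
896/(a(t(-3)) + 207) = 896/((-52 + (6 - ¼*(-3))² - 9*(6 - ¼*(-3))) + 207) = 896/((-52 + (6 + ¾)² - 9*(6 + ¾)) + 207) = 896/((-52 + (27/4)² - 9*27/4) + 207) = 896/((-52 + 729/16 - 243/4) + 207) = 896/(-1075/16 + 207) = 896/(2237/16) = (16/2237)*896 = 14336/2237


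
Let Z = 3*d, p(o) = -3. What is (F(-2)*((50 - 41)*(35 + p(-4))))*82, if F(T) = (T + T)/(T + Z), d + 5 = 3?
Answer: 11808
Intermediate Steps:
d = -2 (d = -5 + 3 = -2)
Z = -6 (Z = 3*(-2) = -6)
F(T) = 2*T/(-6 + T) (F(T) = (T + T)/(T - 6) = (2*T)/(-6 + T) = 2*T/(-6 + T))
(F(-2)*((50 - 41)*(35 + p(-4))))*82 = ((2*(-2)/(-6 - 2))*((50 - 41)*(35 - 3)))*82 = ((2*(-2)/(-8))*(9*32))*82 = ((2*(-2)*(-⅛))*288)*82 = ((½)*288)*82 = 144*82 = 11808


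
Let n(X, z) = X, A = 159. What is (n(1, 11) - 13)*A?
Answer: -1908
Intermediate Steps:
(n(1, 11) - 13)*A = (1 - 13)*159 = -12*159 = -1908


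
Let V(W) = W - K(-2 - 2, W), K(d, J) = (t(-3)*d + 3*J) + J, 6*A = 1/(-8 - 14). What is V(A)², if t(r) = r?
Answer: 277729/1936 ≈ 143.46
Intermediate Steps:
A = -1/132 (A = 1/(6*(-8 - 14)) = (⅙)/(-22) = (⅙)*(-1/22) = -1/132 ≈ -0.0075758)
K(d, J) = -3*d + 4*J (K(d, J) = (-3*d + 3*J) + J = -3*d + 4*J)
V(W) = -12 - 3*W (V(W) = W - (-3*(-2 - 2) + 4*W) = W - (-3*(-4) + 4*W) = W - (12 + 4*W) = W + (-12 - 4*W) = -12 - 3*W)
V(A)² = (-12 - 3*(-1/132))² = (-12 + 1/44)² = (-527/44)² = 277729/1936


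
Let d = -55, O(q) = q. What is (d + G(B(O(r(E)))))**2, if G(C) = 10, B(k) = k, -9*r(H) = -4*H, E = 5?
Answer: 2025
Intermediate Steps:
r(H) = 4*H/9 (r(H) = -(-4)*H/9 = 4*H/9)
(d + G(B(O(r(E)))))**2 = (-55 + 10)**2 = (-45)**2 = 2025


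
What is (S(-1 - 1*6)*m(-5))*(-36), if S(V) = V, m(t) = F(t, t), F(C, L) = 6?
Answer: 1512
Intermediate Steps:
m(t) = 6
(S(-1 - 1*6)*m(-5))*(-36) = ((-1 - 1*6)*6)*(-36) = ((-1 - 6)*6)*(-36) = -7*6*(-36) = -42*(-36) = 1512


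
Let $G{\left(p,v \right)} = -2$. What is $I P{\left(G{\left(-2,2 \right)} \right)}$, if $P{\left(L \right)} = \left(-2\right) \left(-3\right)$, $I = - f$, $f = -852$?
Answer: $5112$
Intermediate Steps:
$I = 852$ ($I = \left(-1\right) \left(-852\right) = 852$)
$P{\left(L \right)} = 6$
$I P{\left(G{\left(-2,2 \right)} \right)} = 852 \cdot 6 = 5112$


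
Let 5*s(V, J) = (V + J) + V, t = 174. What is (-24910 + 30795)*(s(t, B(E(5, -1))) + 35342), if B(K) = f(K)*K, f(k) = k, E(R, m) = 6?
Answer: 208439638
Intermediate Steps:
B(K) = K**2 (B(K) = K*K = K**2)
s(V, J) = J/5 + 2*V/5 (s(V, J) = ((V + J) + V)/5 = ((J + V) + V)/5 = (J + 2*V)/5 = J/5 + 2*V/5)
(-24910 + 30795)*(s(t, B(E(5, -1))) + 35342) = (-24910 + 30795)*(((1/5)*6**2 + (2/5)*174) + 35342) = 5885*(((1/5)*36 + 348/5) + 35342) = 5885*((36/5 + 348/5) + 35342) = 5885*(384/5 + 35342) = 5885*(177094/5) = 208439638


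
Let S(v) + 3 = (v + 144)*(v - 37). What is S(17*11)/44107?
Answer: 49647/44107 ≈ 1.1256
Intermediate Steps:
S(v) = -3 + (-37 + v)*(144 + v) (S(v) = -3 + (v + 144)*(v - 37) = -3 + (144 + v)*(-37 + v) = -3 + (-37 + v)*(144 + v))
S(17*11)/44107 = (-5331 + (17*11)² + 107*(17*11))/44107 = (-5331 + 187² + 107*187)*(1/44107) = (-5331 + 34969 + 20009)*(1/44107) = 49647*(1/44107) = 49647/44107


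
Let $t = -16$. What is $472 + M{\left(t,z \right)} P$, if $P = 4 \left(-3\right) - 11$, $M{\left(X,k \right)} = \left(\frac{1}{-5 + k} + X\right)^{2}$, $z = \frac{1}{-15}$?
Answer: $- \frac{32127031}{5776} \approx -5562.2$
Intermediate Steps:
$z = - \frac{1}{15} \approx -0.066667$
$M{\left(X,k \right)} = \left(X + \frac{1}{-5 + k}\right)^{2}$
$P = -23$ ($P = -12 - 11 = -23$)
$472 + M{\left(t,z \right)} P = 472 + \frac{\left(1 - -80 - - \frac{16}{15}\right)^{2}}{\left(-5 - \frac{1}{15}\right)^{2}} \left(-23\right) = 472 + \frac{\left(1 + 80 + \frac{16}{15}\right)^{2}}{\frac{5776}{225}} \left(-23\right) = 472 + \frac{225 \left(\frac{1231}{15}\right)^{2}}{5776} \left(-23\right) = 472 + \frac{225}{5776} \cdot \frac{1515361}{225} \left(-23\right) = 472 + \frac{1515361}{5776} \left(-23\right) = 472 - \frac{34853303}{5776} = - \frac{32127031}{5776}$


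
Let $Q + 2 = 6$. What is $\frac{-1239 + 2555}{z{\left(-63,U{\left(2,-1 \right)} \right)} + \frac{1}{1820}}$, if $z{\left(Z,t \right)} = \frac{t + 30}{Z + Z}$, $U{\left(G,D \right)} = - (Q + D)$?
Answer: $- \frac{2395120}{389} \approx -6157.1$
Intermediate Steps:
$Q = 4$ ($Q = -2 + 6 = 4$)
$U{\left(G,D \right)} = -4 - D$ ($U{\left(G,D \right)} = - (4 + D) = -4 - D$)
$z{\left(Z,t \right)} = \frac{30 + t}{2 Z}$
$\frac{-1239 + 2555}{z{\left(-63,U{\left(2,-1 \right)} \right)} + \frac{1}{1820}} = \frac{-1239 + 2555}{\frac{30 - 3}{2 \left(-63\right)} + \frac{1}{1820}} = \frac{1316}{\frac{1}{2} \left(- \frac{1}{63}\right) \left(30 + \left(-4 + 1\right)\right) + \frac{1}{1820}} = \frac{1316}{\frac{1}{2} \left(- \frac{1}{63}\right) \left(30 - 3\right) + \frac{1}{1820}} = \frac{1316}{\frac{1}{2} \left(- \frac{1}{63}\right) 27 + \frac{1}{1820}} = \frac{1316}{- \frac{3}{14} + \frac{1}{1820}} = \frac{1316}{- \frac{389}{1820}} = 1316 \left(- \frac{1820}{389}\right) = - \frac{2395120}{389}$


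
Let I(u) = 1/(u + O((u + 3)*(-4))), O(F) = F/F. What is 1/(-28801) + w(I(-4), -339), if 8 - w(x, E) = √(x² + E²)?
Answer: 230407/28801 - √1034290/3 ≈ -331.00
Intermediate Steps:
O(F) = 1
I(u) = 1/(1 + u) (I(u) = 1/(u + 1) = 1/(1 + u))
w(x, E) = 8 - √(E² + x²) (w(x, E) = 8 - √(x² + E²) = 8 - √(E² + x²))
1/(-28801) + w(I(-4), -339) = 1/(-28801) + (8 - √((-339)² + (1/(1 - 4))²)) = -1/28801 + (8 - √(114921 + (1/(-3))²)) = -1/28801 + (8 - √(114921 + (-⅓)²)) = -1/28801 + (8 - √(114921 + ⅑)) = -1/28801 + (8 - √(1034290/9)) = -1/28801 + (8 - √1034290/3) = 230407/28801 - √1034290/3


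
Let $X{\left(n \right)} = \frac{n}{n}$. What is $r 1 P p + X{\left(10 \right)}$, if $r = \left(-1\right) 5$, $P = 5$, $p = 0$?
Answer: $1$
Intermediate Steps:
$r = -5$
$X{\left(n \right)} = 1$
$r 1 P p + X{\left(10 \right)} = - 5 \cdot 1 \cdot 5 \cdot 0 + 1 = - 5 \cdot 5 \cdot 0 + 1 = \left(-5\right) 0 + 1 = 0 + 1 = 1$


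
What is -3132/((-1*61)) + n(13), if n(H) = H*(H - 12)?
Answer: 3925/61 ≈ 64.344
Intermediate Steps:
n(H) = H*(-12 + H)
-3132/((-1*61)) + n(13) = -3132/((-1*61)) + 13*(-12 + 13) = -3132/(-61) + 13*1 = -3132*(-1)/61 + 13 = -54*(-58/61) + 13 = 3132/61 + 13 = 3925/61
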